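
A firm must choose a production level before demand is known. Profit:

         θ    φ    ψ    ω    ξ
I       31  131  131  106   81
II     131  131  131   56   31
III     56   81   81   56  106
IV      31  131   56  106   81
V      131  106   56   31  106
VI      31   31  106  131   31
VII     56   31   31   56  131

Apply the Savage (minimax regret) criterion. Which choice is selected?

III

Column bests: θ=131, φ=131, ψ=131, ω=131, ξ=131.
I regrets: 100, 0, 0, 25, 50 → max 100
II regrets: 0, 0, 0, 75, 100 → max 100
III regrets: 75, 50, 50, 75, 25 → max 75
IV regrets: 100, 0, 75, 25, 50 → max 100
V regrets: 0, 25, 75, 100, 25 → max 100
VI regrets: 100, 100, 25, 0, 100 → max 100
VII regrets: 75, 100, 100, 75, 0 → max 100
Smallest max regret = 75 → III.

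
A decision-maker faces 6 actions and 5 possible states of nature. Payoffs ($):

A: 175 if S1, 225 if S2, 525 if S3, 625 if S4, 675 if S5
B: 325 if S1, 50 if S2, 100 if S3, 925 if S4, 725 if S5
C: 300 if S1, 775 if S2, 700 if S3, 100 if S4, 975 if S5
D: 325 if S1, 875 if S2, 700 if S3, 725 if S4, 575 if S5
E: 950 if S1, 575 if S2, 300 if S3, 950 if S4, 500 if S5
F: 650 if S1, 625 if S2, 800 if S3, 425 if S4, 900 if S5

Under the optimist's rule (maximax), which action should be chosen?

Row maxima: A=675, B=925, C=975, D=875, E=950, F=900
Best best-case = 975 → C.

C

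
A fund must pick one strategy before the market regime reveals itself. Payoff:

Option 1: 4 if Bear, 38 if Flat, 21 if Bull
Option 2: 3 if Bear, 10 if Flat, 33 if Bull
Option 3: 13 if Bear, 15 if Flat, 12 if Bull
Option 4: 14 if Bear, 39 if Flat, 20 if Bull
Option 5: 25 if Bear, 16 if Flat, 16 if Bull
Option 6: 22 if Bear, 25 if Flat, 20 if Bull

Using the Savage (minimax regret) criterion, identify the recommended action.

Option 4

Column bests: Bear=25, Flat=39, Bull=33.
Option 1 regrets: 21, 1, 12 → max 21
Option 2 regrets: 22, 29, 0 → max 29
Option 3 regrets: 12, 24, 21 → max 24
Option 4 regrets: 11, 0, 13 → max 13
Option 5 regrets: 0, 23, 17 → max 23
Option 6 regrets: 3, 14, 13 → max 14
Smallest max regret = 13 → Option 4.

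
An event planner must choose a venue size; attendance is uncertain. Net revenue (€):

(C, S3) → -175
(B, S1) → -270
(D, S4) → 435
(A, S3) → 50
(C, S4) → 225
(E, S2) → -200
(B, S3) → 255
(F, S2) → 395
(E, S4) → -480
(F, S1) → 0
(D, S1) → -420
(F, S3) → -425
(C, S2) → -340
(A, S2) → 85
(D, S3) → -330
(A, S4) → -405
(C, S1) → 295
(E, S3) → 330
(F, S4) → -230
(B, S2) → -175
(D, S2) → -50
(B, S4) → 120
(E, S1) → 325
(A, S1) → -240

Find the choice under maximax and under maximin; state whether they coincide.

Row maxima: A=85, B=255, C=295, D=435, E=330, F=395
Best best-case = 435 → D.
Row minima: A=-405, B=-270, C=-340, D=-420, E=-480, F=-425
Best worst-case = -270 → B.

maximax → D; maximin → B (disagree)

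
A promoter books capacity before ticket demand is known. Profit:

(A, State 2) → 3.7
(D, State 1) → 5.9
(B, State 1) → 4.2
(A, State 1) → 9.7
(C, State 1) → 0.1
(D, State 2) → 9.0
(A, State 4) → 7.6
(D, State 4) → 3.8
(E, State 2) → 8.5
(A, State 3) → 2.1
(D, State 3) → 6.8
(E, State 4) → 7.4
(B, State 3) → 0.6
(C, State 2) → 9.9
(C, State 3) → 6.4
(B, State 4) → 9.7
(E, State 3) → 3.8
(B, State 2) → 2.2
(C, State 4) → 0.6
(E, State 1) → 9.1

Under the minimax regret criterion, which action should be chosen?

E

Column bests: State 1=9.7, State 2=9.9, State 3=6.8, State 4=9.7.
A regrets: 0.0, 6.2, 4.7, 2.1 → max 6.2
B regrets: 5.5, 7.7, 6.2, 0.0 → max 7.7
C regrets: 9.6, 0.0, 0.4, 9.1 → max 9.6
D regrets: 3.8, 0.9, 0.0, 5.9 → max 5.9
E regrets: 0.6, 1.4, 3.0, 2.3 → max 3.0
Smallest max regret = 3.0 → E.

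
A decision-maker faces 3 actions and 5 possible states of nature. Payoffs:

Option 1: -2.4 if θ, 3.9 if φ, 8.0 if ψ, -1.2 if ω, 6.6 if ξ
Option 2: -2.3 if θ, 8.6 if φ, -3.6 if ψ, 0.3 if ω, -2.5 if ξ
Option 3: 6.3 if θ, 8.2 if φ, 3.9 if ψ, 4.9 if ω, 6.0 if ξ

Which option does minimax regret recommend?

Option 3

Column bests: θ=6.3, φ=8.6, ψ=8.0, ω=4.9, ξ=6.6.
Option 1 regrets: 8.7, 4.7, 0.0, 6.1, 0.0 → max 8.7
Option 2 regrets: 8.6, 0.0, 11.6, 4.6, 9.1 → max 11.6
Option 3 regrets: 0.0, 0.4, 4.1, 0.0, 0.6 → max 4.1
Smallest max regret = 4.1 → Option 3.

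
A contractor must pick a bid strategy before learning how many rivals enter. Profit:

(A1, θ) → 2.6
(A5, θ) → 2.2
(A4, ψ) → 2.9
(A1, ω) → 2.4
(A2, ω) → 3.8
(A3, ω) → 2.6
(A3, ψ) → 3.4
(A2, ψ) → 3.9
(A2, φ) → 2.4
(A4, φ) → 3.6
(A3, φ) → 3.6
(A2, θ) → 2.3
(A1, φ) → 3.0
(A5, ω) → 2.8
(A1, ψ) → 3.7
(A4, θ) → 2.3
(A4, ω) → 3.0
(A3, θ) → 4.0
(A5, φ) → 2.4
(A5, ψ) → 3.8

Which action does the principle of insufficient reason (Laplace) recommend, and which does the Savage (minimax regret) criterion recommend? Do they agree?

laplace → A3; minimax regret → A3 (agree)

Row averages: A1=2.925, A2=3.1, A3=3.4, A4=2.95, A5=2.8
Highest average = 3.4 → A3.
Column bests: θ=4.0, φ=3.6, ψ=3.9, ω=3.8.
A1 regrets: 1.4, 0.6, 0.2, 1.4 → max 1.4
A2 regrets: 1.7, 1.2, 0.0, 0.0 → max 1.7
A3 regrets: 0.0, 0.0, 0.5, 1.2 → max 1.2
A4 regrets: 1.7, 0.0, 1.0, 0.8 → max 1.7
A5 regrets: 1.8, 1.2, 0.1, 1.0 → max 1.8
Smallest max regret = 1.2 → A3.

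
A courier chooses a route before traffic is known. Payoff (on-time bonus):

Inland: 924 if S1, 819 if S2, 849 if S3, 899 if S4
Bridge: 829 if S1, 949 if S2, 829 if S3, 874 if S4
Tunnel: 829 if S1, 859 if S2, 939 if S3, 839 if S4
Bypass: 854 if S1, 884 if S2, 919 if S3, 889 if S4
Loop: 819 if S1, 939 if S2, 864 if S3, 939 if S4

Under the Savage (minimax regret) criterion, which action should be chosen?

Bypass

Column bests: S1=924, S2=949, S3=939, S4=939.
Inland regrets: 0, 130, 90, 40 → max 130
Bridge regrets: 95, 0, 110, 65 → max 110
Tunnel regrets: 95, 90, 0, 100 → max 100
Bypass regrets: 70, 65, 20, 50 → max 70
Loop regrets: 105, 10, 75, 0 → max 105
Smallest max regret = 70 → Bypass.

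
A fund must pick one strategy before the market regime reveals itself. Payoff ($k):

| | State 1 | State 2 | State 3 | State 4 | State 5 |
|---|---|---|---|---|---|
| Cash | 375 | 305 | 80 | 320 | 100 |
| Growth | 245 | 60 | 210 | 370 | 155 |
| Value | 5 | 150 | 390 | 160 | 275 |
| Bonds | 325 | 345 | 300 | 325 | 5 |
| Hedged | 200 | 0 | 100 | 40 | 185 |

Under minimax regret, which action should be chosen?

Bonds

Column bests: State 1=375, State 2=345, State 3=390, State 4=370, State 5=275.
Cash regrets: 0, 40, 310, 50, 175 → max 310
Growth regrets: 130, 285, 180, 0, 120 → max 285
Value regrets: 370, 195, 0, 210, 0 → max 370
Bonds regrets: 50, 0, 90, 45, 270 → max 270
Hedged regrets: 175, 345, 290, 330, 90 → max 345
Smallest max regret = 270 → Bonds.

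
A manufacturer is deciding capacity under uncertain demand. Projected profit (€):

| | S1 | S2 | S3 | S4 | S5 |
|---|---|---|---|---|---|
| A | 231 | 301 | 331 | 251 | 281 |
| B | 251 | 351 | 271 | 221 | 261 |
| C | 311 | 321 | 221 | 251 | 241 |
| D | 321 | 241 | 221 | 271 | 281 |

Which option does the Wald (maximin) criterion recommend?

Row minima: A=231, B=221, C=221, D=221
Best worst-case = 231 → A.

A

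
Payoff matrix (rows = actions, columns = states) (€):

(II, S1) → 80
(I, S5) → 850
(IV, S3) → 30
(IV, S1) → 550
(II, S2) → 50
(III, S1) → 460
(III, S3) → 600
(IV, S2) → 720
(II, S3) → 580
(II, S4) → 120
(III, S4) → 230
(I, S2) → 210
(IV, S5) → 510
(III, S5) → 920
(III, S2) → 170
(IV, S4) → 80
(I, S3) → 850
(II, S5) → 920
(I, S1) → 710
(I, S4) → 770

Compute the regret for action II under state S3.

Best payoff under S3 is 850.
Regret = 850 − 580 = 270.

270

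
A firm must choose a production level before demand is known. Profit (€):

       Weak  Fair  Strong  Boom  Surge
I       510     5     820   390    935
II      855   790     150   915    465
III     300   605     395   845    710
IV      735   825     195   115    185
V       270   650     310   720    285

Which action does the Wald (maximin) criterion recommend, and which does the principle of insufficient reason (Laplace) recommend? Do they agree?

Row minima: I=5, II=150, III=300, IV=115, V=270
Best worst-case = 300 → III.
Row averages: I=532, II=635, III=571, IV=411, V=447
Highest average = 635 → II.

maximin → III; laplace → II (disagree)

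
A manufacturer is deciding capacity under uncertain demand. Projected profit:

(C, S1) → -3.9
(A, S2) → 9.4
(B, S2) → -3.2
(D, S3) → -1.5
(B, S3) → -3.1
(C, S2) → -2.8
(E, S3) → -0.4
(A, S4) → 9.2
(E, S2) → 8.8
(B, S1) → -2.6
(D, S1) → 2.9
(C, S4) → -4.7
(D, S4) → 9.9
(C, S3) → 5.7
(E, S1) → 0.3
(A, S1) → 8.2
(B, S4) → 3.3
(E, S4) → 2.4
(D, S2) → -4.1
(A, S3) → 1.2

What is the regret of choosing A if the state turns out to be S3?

Best payoff under S3 is 5.7.
Regret = 5.7 − 1.2 = 4.5.

4.5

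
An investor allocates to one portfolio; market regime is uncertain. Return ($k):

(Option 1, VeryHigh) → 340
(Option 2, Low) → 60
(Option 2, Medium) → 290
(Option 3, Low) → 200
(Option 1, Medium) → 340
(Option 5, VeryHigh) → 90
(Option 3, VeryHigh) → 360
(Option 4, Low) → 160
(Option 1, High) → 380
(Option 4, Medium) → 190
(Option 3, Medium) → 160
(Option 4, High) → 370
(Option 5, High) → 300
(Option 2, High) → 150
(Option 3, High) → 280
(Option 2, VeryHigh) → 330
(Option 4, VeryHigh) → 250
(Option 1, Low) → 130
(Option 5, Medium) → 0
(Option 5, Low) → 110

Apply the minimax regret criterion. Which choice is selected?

Column bests: Low=200, Medium=340, High=380, VeryHigh=360.
Option 1 regrets: 70, 0, 0, 20 → max 70
Option 2 regrets: 140, 50, 230, 30 → max 230
Option 3 regrets: 0, 180, 100, 0 → max 180
Option 4 regrets: 40, 150, 10, 110 → max 150
Option 5 regrets: 90, 340, 80, 270 → max 340
Smallest max regret = 70 → Option 1.

Option 1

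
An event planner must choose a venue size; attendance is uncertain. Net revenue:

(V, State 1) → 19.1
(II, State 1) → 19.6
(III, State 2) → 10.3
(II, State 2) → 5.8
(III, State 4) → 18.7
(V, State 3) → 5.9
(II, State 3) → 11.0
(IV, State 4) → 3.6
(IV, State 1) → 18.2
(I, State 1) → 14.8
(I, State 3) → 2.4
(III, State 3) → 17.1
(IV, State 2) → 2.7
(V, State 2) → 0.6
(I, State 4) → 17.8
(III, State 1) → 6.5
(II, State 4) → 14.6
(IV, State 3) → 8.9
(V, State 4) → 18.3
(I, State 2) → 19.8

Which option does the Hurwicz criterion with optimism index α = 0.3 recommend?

III

I: 0.3·19.8 + 0.7·2.4 = 7.62
II: 0.3·19.6 + 0.7·5.8 = 9.94
III: 0.3·18.7 + 0.7·6.5 = 10.16
IV: 0.3·18.2 + 0.7·2.7 = 7.35
V: 0.3·19.1 + 0.7·0.6 = 6.15
Highest Hurwicz score = 10.16 → III.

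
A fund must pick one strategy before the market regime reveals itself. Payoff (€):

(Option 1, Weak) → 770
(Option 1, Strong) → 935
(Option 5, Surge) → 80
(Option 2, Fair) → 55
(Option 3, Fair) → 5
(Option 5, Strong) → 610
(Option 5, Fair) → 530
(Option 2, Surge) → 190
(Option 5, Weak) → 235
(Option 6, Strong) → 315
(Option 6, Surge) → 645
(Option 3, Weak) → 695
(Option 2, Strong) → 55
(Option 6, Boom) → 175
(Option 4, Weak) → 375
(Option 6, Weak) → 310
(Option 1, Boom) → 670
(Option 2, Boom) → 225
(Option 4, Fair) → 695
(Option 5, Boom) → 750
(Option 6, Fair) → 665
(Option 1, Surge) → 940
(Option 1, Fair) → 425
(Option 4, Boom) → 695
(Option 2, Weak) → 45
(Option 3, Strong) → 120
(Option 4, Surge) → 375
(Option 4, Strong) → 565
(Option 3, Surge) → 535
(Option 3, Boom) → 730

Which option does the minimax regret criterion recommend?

Option 1

Column bests: Weak=770, Fair=695, Strong=935, Boom=750, Surge=940.
Option 1 regrets: 0, 270, 0, 80, 0 → max 270
Option 2 regrets: 725, 640, 880, 525, 750 → max 880
Option 3 regrets: 75, 690, 815, 20, 405 → max 815
Option 4 regrets: 395, 0, 370, 55, 565 → max 565
Option 5 regrets: 535, 165, 325, 0, 860 → max 860
Option 6 regrets: 460, 30, 620, 575, 295 → max 620
Smallest max regret = 270 → Option 1.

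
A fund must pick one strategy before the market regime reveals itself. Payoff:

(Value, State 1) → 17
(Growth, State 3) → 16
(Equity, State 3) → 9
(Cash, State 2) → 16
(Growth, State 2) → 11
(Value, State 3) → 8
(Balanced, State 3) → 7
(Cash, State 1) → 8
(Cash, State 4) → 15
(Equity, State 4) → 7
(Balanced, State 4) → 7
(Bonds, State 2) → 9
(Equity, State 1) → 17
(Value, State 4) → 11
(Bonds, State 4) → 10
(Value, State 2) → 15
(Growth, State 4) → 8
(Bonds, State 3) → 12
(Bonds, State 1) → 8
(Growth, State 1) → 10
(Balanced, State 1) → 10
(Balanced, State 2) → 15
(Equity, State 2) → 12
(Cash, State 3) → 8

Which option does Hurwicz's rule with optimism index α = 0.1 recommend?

Cash: 0.1·16 + 0.9·8 = 8.8
Bonds: 0.1·12 + 0.9·8 = 8.4
Equity: 0.1·17 + 0.9·7 = 8
Growth: 0.1·16 + 0.9·8 = 8.8
Balanced: 0.1·15 + 0.9·7 = 7.8
Value: 0.1·17 + 0.9·8 = 8.9
Highest Hurwicz score = 8.9 → Value.

Value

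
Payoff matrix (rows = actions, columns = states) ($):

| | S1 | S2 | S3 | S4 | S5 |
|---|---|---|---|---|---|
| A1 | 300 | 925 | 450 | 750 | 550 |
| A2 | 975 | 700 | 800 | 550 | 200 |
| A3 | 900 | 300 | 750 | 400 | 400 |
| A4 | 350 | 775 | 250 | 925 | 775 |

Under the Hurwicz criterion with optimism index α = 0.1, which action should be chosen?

A1: 0.1·925 + 0.9·300 = 362.5
A2: 0.1·975 + 0.9·200 = 277.5
A3: 0.1·900 + 0.9·300 = 360
A4: 0.1·925 + 0.9·250 = 317.5
Highest Hurwicz score = 362.5 → A1.

A1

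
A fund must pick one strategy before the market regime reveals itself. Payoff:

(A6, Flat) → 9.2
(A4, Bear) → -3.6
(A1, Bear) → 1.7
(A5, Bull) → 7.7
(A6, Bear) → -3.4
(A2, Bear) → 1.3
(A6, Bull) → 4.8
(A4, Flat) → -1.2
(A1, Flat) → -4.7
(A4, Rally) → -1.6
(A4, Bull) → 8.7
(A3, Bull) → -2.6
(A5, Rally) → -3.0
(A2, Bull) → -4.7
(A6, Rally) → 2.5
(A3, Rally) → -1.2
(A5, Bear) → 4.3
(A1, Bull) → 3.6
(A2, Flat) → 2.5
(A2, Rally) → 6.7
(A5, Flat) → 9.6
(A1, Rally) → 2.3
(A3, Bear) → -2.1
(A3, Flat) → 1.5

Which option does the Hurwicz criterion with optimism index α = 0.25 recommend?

A1: 0.25·3.6 + 0.75·(-4.7) = -2.625
A2: 0.25·6.7 + 0.75·(-4.7) = -1.85
A3: 0.25·1.5 + 0.75·(-2.6) = -1.575
A4: 0.25·8.7 + 0.75·(-3.6) = -0.525
A5: 0.25·9.6 + 0.75·(-3.0) = 0.15
A6: 0.25·9.2 + 0.75·(-3.4) = -0.25
Highest Hurwicz score = 0.15 → A5.

A5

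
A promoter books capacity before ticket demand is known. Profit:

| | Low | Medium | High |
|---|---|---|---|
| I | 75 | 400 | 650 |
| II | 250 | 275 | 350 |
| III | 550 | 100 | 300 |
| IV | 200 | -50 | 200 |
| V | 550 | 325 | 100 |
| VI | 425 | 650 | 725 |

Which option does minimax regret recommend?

Column bests: Low=550, Medium=650, High=725.
I regrets: 475, 250, 75 → max 475
II regrets: 300, 375, 375 → max 375
III regrets: 0, 550, 425 → max 550
IV regrets: 350, 700, 525 → max 700
V regrets: 0, 325, 625 → max 625
VI regrets: 125, 0, 0 → max 125
Smallest max regret = 125 → VI.

VI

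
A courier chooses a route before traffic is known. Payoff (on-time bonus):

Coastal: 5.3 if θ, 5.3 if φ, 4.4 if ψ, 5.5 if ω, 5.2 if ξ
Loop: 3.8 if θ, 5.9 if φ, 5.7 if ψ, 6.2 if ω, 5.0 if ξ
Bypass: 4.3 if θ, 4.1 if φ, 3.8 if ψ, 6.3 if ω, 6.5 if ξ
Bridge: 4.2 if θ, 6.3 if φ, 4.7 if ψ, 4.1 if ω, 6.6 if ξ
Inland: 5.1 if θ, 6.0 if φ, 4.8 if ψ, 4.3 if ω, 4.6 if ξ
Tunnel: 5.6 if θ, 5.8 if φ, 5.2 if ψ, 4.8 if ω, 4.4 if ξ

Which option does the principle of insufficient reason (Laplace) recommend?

Loop

Row averages: Coastal=5.14, Loop=5.32, Bypass=5, Bridge=5.18, Inland=4.96, Tunnel=5.16
Highest average = 5.32 → Loop.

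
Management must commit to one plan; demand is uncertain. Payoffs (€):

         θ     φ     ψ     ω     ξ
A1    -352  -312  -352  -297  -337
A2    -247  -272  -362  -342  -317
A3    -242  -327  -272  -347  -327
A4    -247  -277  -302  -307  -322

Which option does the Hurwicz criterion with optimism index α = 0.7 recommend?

A1: 0.7·(-297) + 0.3·(-352) = -313.5
A2: 0.7·(-247) + 0.3·(-362) = -281.5
A3: 0.7·(-242) + 0.3·(-347) = -273.5
A4: 0.7·(-247) + 0.3·(-322) = -269.5
Highest Hurwicz score = -269.5 → A4.

A4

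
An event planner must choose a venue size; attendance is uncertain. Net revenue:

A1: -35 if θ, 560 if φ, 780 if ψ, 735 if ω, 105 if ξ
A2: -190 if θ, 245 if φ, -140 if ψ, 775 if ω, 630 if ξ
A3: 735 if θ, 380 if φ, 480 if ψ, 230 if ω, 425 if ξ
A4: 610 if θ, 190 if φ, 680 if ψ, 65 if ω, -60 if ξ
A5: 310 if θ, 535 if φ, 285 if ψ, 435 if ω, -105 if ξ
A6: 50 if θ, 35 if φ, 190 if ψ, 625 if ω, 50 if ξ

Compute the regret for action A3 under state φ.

Best payoff under φ is 560.
Regret = 560 − 380 = 180.

180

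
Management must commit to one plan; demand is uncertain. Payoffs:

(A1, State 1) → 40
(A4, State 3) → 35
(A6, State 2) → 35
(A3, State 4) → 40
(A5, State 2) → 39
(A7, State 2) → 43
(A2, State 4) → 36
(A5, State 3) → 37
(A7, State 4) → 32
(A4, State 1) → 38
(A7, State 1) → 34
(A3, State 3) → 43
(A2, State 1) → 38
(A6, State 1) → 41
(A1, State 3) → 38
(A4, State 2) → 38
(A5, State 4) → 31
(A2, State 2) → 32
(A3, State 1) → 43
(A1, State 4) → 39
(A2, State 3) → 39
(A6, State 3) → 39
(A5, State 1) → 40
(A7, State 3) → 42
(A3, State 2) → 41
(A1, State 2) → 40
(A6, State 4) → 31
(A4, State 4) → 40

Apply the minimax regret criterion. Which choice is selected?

Column bests: State 1=43, State 2=43, State 3=43, State 4=40.
A1 regrets: 3, 3, 5, 1 → max 5
A2 regrets: 5, 11, 4, 4 → max 11
A3 regrets: 0, 2, 0, 0 → max 2
A4 regrets: 5, 5, 8, 0 → max 8
A5 regrets: 3, 4, 6, 9 → max 9
A6 regrets: 2, 8, 4, 9 → max 9
A7 regrets: 9, 0, 1, 8 → max 9
Smallest max regret = 2 → A3.

A3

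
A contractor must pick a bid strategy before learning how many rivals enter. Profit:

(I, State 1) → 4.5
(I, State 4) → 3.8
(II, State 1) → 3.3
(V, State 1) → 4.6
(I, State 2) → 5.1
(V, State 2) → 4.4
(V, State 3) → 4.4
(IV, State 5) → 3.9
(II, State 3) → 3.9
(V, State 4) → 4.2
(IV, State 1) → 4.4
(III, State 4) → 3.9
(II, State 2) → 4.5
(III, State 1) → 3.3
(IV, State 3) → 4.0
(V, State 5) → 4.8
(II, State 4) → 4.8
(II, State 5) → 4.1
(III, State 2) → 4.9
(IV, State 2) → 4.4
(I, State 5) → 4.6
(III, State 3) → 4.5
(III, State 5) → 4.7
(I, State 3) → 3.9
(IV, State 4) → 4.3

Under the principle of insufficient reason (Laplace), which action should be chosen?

Row averages: I=4.38, II=4.12, III=4.26, IV=4.2, V=4.48
Highest average = 4.48 → V.

V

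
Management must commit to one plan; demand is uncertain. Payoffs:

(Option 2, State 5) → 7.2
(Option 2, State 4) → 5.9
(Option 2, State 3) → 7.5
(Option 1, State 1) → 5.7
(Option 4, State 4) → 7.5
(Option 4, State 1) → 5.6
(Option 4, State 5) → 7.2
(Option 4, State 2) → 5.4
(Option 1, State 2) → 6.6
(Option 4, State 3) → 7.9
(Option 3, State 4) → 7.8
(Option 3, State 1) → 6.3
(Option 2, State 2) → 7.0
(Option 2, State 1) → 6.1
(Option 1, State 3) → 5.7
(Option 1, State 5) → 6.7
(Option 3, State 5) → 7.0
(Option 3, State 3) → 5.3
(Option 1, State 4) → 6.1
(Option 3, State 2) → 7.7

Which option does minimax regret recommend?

Column bests: State 1=6.3, State 2=7.7, State 3=7.9, State 4=7.8, State 5=7.2.
Option 1 regrets: 0.6, 1.1, 2.2, 1.7, 0.5 → max 2.2
Option 2 regrets: 0.2, 0.7, 0.4, 1.9, 0.0 → max 1.9
Option 3 regrets: 0.0, 0.0, 2.6, 0.0, 0.2 → max 2.6
Option 4 regrets: 0.7, 2.3, 0.0, 0.3, 0.0 → max 2.3
Smallest max regret = 1.9 → Option 2.

Option 2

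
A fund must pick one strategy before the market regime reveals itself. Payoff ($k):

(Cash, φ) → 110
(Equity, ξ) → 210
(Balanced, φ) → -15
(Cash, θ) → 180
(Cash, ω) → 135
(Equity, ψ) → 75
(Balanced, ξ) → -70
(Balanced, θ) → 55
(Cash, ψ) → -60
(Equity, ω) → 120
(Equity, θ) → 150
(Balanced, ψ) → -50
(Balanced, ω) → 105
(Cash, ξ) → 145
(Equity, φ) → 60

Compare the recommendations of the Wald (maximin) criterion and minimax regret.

maximin → Equity; minimax regret → Equity (agree)

Row minima: Equity=60, Cash=-60, Balanced=-70
Best worst-case = 60 → Equity.
Column bests: θ=180, φ=110, ψ=75, ω=135, ξ=210.
Equity regrets: 30, 50, 0, 15, 0 → max 50
Cash regrets: 0, 0, 135, 0, 65 → max 135
Balanced regrets: 125, 125, 125, 30, 280 → max 280
Smallest max regret = 50 → Equity.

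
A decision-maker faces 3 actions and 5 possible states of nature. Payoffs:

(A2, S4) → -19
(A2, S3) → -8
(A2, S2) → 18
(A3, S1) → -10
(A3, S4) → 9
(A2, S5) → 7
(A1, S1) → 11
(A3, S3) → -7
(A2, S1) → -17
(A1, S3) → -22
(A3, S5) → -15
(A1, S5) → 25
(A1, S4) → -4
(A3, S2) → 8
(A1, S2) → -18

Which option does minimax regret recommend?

Column bests: S1=11, S2=18, S3=-7, S4=9, S5=25.
A1 regrets: 0, 36, 15, 13, 0 → max 36
A2 regrets: 28, 0, 1, 28, 18 → max 28
A3 regrets: 21, 10, 0, 0, 40 → max 40
Smallest max regret = 28 → A2.

A2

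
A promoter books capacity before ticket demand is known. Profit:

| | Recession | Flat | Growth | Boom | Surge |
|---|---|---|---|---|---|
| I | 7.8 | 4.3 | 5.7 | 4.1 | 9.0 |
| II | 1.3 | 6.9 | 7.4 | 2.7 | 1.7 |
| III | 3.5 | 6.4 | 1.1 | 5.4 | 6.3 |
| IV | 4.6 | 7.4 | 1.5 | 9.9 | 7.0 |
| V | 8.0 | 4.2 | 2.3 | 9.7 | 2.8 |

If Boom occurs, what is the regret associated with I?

5.8

Best payoff under Boom is 9.9.
Regret = 9.9 − 4.1 = 5.8.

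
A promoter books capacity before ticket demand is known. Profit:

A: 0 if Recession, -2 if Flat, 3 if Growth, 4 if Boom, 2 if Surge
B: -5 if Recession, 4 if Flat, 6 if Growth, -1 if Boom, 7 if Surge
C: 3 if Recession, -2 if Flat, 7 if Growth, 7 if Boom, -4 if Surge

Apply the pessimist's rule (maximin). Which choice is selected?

A

Row minima: A=-2, B=-5, C=-4
Best worst-case = -2 → A.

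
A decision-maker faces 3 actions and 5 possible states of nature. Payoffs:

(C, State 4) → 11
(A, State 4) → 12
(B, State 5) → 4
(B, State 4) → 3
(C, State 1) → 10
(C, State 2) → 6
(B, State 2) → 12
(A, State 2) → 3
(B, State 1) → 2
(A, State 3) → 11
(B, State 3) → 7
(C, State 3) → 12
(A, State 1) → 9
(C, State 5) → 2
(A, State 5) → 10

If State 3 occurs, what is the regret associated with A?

1

Best payoff under State 3 is 12.
Regret = 12 − 11 = 1.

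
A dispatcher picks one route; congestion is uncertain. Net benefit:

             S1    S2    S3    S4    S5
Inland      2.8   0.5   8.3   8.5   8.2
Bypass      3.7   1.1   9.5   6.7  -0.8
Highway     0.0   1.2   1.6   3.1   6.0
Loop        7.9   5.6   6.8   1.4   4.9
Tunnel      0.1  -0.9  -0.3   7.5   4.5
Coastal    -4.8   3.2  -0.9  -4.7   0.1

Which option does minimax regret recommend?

Column bests: S1=7.9, S2=5.6, S3=9.5, S4=8.5, S5=8.2.
Inland regrets: 5.1, 5.1, 1.2, 0.0, 0.0 → max 5.1
Bypass regrets: 4.2, 4.5, 0.0, 1.8, 9.0 → max 9.0
Highway regrets: 7.9, 4.4, 7.9, 5.4, 2.2 → max 7.9
Loop regrets: 0.0, 0.0, 2.7, 7.1, 3.3 → max 7.1
Tunnel regrets: 7.8, 6.5, 9.8, 1.0, 3.7 → max 9.8
Coastal regrets: 12.7, 2.4, 10.4, 13.2, 8.1 → max 13.2
Smallest max regret = 5.1 → Inland.

Inland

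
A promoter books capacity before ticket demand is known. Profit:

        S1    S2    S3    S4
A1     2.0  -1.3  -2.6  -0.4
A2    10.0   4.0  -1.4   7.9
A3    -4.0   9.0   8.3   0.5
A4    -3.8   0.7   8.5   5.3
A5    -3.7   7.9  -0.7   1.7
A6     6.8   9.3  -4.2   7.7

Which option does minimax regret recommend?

A2

Column bests: S1=10.0, S2=9.3, S3=8.5, S4=7.9.
A1 regrets: 8.0, 10.6, 11.1, 8.3 → max 11.1
A2 regrets: 0.0, 5.3, 9.9, 0.0 → max 9.9
A3 regrets: 14.0, 0.3, 0.2, 7.4 → max 14.0
A4 regrets: 13.8, 8.6, 0.0, 2.6 → max 13.8
A5 regrets: 13.7, 1.4, 9.2, 6.2 → max 13.7
A6 regrets: 3.2, 0.0, 12.7, 0.2 → max 12.7
Smallest max regret = 9.9 → A2.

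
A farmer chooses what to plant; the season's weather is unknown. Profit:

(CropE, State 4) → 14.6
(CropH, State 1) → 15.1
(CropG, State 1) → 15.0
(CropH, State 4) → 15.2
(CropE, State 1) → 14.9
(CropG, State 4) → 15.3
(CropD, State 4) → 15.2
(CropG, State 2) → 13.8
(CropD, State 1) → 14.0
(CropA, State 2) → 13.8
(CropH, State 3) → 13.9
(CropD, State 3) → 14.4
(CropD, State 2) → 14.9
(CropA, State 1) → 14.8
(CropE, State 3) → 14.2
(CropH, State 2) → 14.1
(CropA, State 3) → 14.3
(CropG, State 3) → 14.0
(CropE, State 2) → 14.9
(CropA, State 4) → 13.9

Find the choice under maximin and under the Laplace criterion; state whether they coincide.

Row minima: CropE=14.2, CropH=13.9, CropD=14.0, CropA=13.8, CropG=13.8
Best worst-case = 14.2 → CropE.
Row averages: CropE=14.65, CropH=14.575, CropD=14.625, CropA=14.2, CropG=14.525
Highest average = 14.65 → CropE.

maximin → CropE; laplace → CropE (agree)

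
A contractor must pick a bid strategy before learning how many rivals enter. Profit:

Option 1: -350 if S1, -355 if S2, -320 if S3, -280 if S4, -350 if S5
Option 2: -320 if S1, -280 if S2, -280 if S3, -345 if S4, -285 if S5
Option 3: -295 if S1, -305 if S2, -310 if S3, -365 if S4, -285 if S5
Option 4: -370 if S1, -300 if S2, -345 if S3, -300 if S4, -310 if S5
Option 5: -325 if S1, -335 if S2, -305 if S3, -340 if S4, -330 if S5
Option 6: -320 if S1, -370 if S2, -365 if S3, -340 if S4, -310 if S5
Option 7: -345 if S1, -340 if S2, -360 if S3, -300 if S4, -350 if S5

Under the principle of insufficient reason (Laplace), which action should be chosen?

Option 2

Row averages: Option 1=-331, Option 2=-302, Option 3=-312, Option 4=-325, Option 5=-327, Option 6=-341, Option 7=-339
Highest average = -302 → Option 2.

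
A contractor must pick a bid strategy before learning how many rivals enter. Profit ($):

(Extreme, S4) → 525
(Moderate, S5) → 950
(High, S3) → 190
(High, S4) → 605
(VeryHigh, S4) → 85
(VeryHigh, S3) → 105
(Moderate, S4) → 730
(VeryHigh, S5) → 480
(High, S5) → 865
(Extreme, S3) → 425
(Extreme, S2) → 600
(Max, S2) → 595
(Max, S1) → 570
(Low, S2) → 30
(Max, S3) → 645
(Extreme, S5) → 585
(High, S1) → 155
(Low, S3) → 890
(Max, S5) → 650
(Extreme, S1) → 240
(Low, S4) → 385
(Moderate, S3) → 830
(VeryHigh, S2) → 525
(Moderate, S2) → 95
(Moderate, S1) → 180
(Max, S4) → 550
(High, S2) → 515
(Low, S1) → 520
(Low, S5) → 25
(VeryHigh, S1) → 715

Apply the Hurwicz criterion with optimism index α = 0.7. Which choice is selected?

Low: 0.7·890 + 0.3·25 = 630.5
Moderate: 0.7·950 + 0.3·95 = 693.5
High: 0.7·865 + 0.3·155 = 652
VeryHigh: 0.7·715 + 0.3·85 = 526
Extreme: 0.7·600 + 0.3·240 = 492
Max: 0.7·650 + 0.3·550 = 620
Highest Hurwicz score = 693.5 → Moderate.

Moderate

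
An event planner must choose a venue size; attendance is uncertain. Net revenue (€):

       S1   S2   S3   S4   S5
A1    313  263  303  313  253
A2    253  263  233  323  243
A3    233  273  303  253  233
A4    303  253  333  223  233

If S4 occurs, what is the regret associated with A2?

0

Best payoff under S4 is 323.
Regret = 323 − 323 = 0.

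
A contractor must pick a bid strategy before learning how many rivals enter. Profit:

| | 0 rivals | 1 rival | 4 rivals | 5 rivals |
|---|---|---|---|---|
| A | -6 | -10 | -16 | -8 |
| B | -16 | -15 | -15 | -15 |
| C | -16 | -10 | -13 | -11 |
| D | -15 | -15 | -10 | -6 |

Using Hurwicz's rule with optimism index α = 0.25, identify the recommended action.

A: 0.25·(-6) + 0.75·(-16) = -13.5
B: 0.25·(-15) + 0.75·(-16) = -15.75
C: 0.25·(-10) + 0.75·(-16) = -14.5
D: 0.25·(-6) + 0.75·(-15) = -12.75
Highest Hurwicz score = -12.75 → D.

D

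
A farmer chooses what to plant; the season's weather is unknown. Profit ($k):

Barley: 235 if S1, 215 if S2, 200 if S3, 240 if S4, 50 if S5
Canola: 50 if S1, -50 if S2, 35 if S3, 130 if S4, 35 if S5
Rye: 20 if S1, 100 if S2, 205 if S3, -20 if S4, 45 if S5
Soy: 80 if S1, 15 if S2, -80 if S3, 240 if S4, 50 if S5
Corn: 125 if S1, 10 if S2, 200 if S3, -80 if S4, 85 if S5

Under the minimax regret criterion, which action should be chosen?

Barley

Column bests: S1=235, S2=215, S3=205, S4=240, S5=85.
Barley regrets: 0, 0, 5, 0, 35 → max 35
Canola regrets: 185, 265, 170, 110, 50 → max 265
Rye regrets: 215, 115, 0, 260, 40 → max 260
Soy regrets: 155, 200, 285, 0, 35 → max 285
Corn regrets: 110, 205, 5, 320, 0 → max 320
Smallest max regret = 35 → Barley.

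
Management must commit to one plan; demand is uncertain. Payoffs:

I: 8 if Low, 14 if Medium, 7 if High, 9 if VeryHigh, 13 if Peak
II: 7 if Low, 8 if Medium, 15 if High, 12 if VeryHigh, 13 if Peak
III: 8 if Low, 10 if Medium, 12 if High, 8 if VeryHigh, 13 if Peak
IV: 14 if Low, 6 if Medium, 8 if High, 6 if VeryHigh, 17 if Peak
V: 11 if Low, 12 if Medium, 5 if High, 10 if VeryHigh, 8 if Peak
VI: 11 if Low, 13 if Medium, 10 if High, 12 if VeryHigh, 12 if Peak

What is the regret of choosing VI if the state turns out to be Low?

3

Best payoff under Low is 14.
Regret = 14 − 11 = 3.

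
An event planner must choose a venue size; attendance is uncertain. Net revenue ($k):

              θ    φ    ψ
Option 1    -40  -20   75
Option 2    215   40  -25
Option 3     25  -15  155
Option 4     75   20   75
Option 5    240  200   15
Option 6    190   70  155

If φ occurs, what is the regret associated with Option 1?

220

Best payoff under φ is 200.
Regret = 200 − (-20) = 220.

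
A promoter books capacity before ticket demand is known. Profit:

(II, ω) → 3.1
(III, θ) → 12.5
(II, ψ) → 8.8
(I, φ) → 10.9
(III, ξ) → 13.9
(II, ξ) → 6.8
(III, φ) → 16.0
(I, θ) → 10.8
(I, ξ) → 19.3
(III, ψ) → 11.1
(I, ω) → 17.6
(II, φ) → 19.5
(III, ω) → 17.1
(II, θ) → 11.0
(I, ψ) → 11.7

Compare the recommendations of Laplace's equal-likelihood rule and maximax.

Row averages: I=14.06, II=9.84, III=14.12
Highest average = 14.12 → III.
Row maxima: I=19.3, II=19.5, III=17.1
Best best-case = 19.5 → II.

laplace → III; maximax → II (disagree)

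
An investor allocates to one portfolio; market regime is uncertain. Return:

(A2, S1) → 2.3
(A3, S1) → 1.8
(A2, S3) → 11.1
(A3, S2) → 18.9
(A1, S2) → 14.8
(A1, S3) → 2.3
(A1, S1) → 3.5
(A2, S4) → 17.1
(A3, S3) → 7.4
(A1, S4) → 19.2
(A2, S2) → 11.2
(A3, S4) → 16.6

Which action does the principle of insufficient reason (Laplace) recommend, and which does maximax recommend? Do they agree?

Row averages: A1=9.95, A2=10.425, A3=11.175
Highest average = 11.175 → A3.
Row maxima: A1=19.2, A2=17.1, A3=18.9
Best best-case = 19.2 → A1.

laplace → A3; maximax → A1 (disagree)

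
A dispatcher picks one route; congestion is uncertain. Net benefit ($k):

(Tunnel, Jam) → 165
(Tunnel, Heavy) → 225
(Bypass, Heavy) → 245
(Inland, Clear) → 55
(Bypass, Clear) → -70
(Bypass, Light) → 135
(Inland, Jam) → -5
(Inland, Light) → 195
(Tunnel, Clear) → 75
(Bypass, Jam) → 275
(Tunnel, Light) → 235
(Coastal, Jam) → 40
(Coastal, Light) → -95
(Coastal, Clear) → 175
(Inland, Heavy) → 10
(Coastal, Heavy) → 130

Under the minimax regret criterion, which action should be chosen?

Column bests: Clear=175, Light=235, Heavy=245, Jam=275.
Bypass regrets: 245, 100, 0, 0 → max 245
Tunnel regrets: 100, 0, 20, 110 → max 110
Inland regrets: 120, 40, 235, 280 → max 280
Coastal regrets: 0, 330, 115, 235 → max 330
Smallest max regret = 110 → Tunnel.

Tunnel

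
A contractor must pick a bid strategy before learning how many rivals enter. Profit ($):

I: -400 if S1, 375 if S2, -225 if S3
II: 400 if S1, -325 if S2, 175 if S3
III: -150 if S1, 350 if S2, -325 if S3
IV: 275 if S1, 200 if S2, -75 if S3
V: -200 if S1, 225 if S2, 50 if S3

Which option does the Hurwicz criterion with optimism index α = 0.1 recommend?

IV

I: 0.1·375 + 0.9·(-400) = -322.5
II: 0.1·400 + 0.9·(-325) = -252.5
III: 0.1·350 + 0.9·(-325) = -257.5
IV: 0.1·275 + 0.9·(-75) = -40
V: 0.1·225 + 0.9·(-200) = -157.5
Highest Hurwicz score = -40 → IV.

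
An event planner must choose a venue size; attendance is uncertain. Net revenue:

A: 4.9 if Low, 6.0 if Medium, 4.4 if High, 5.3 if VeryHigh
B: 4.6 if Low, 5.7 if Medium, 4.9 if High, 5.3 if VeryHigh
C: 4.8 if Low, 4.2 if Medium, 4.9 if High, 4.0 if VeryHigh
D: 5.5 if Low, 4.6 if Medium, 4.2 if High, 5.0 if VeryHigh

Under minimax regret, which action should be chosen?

Column bests: Low=5.5, Medium=6.0, High=4.9, VeryHigh=5.3.
A regrets: 0.6, 0.0, 0.5, 0.0 → max 0.6
B regrets: 0.9, 0.3, 0.0, 0.0 → max 0.9
C regrets: 0.7, 1.8, 0.0, 1.3 → max 1.8
D regrets: 0.0, 1.4, 0.7, 0.3 → max 1.4
Smallest max regret = 0.6 → A.

A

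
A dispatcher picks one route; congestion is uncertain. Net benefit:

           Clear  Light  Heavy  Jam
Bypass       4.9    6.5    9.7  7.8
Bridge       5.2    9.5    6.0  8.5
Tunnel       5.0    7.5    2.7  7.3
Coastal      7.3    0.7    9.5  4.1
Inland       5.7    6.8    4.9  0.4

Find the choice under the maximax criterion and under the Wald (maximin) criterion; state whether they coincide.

maximax → Bypass; maximin → Bridge (disagree)

Row maxima: Bypass=9.7, Bridge=9.5, Tunnel=7.5, Coastal=9.5, Inland=6.8
Best best-case = 9.7 → Bypass.
Row minima: Bypass=4.9, Bridge=5.2, Tunnel=2.7, Coastal=0.7, Inland=0.4
Best worst-case = 5.2 → Bridge.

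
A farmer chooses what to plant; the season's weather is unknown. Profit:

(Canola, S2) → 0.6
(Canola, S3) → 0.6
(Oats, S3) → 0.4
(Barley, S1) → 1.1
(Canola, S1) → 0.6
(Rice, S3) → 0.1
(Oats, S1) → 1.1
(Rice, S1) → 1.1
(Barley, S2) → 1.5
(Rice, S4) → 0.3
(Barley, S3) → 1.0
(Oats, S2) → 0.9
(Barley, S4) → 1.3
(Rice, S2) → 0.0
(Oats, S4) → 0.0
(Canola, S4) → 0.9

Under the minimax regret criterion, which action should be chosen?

Column bests: S1=1.1, S2=1.5, S3=1.0, S4=1.3.
Rice regrets: 0.0, 1.5, 0.9, 1.0 → max 1.5
Oats regrets: 0.0, 0.6, 0.6, 1.3 → max 1.3
Barley regrets: 0.0, 0.0, 0.0, 0.0 → max 0.0
Canola regrets: 0.5, 0.9, 0.4, 0.4 → max 0.9
Smallest max regret = 0.0 → Barley.

Barley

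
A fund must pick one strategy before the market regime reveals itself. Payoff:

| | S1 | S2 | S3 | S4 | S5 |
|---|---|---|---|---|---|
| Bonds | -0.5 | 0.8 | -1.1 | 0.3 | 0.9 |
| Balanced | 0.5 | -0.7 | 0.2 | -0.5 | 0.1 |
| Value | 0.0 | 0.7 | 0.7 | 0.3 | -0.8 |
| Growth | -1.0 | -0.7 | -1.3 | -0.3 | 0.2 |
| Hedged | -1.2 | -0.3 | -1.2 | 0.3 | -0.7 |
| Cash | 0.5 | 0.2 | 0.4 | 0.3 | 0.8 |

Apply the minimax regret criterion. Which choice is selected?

Column bests: S1=0.5, S2=0.8, S3=0.7, S4=0.3, S5=0.9.
Bonds regrets: 1.0, 0.0, 1.8, 0.0, 0.0 → max 1.8
Balanced regrets: 0.0, 1.5, 0.5, 0.8, 0.8 → max 1.5
Value regrets: 0.5, 0.1, 0.0, 0.0, 1.7 → max 1.7
Growth regrets: 1.5, 1.5, 2.0, 0.6, 0.7 → max 2.0
Hedged regrets: 1.7, 1.1, 1.9, 0.0, 1.6 → max 1.9
Cash regrets: 0.0, 0.6, 0.3, 0.0, 0.1 → max 0.6
Smallest max regret = 0.6 → Cash.

Cash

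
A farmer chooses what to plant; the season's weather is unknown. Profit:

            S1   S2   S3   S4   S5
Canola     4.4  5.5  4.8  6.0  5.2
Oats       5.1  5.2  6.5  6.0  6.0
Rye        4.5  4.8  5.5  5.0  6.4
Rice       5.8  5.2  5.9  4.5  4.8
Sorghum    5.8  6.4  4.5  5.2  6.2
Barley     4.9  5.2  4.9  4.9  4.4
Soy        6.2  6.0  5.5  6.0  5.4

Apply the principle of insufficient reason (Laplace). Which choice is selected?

Row averages: Canola=5.18, Oats=5.76, Rye=5.24, Rice=5.24, Sorghum=5.62, Barley=4.86, Soy=5.82
Highest average = 5.82 → Soy.

Soy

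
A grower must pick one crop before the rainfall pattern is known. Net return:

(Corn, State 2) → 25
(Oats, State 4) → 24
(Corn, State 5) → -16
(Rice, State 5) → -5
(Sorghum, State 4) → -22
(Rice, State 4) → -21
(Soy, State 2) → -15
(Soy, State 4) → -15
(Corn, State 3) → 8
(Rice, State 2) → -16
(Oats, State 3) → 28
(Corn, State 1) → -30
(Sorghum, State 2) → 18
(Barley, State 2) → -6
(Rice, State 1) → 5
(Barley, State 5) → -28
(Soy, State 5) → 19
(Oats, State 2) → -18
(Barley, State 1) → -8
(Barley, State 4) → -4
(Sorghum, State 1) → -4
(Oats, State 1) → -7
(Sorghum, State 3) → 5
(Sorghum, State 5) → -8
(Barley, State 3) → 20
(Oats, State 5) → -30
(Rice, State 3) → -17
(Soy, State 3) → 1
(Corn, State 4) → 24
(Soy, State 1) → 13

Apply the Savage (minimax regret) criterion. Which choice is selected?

Column bests: State 1=13, State 2=25, State 3=28, State 4=24, State 5=19.
Corn regrets: 43, 0, 20, 0, 35 → max 43
Soy regrets: 0, 40, 27, 39, 0 → max 40
Barley regrets: 21, 31, 8, 28, 47 → max 47
Sorghum regrets: 17, 7, 23, 46, 27 → max 46
Oats regrets: 20, 43, 0, 0, 49 → max 49
Rice regrets: 8, 41, 45, 45, 24 → max 45
Smallest max regret = 40 → Soy.

Soy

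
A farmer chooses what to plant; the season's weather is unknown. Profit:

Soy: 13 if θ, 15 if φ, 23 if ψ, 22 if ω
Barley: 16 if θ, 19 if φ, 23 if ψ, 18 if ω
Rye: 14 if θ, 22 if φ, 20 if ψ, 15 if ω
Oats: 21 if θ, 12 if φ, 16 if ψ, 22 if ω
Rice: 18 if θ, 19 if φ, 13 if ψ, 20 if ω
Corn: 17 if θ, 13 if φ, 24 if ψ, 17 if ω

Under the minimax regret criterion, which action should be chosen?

Column bests: θ=21, φ=22, ψ=24, ω=22.
Soy regrets: 8, 7, 1, 0 → max 8
Barley regrets: 5, 3, 1, 4 → max 5
Rye regrets: 7, 0, 4, 7 → max 7
Oats regrets: 0, 10, 8, 0 → max 10
Rice regrets: 3, 3, 11, 2 → max 11
Corn regrets: 4, 9, 0, 5 → max 9
Smallest max regret = 5 → Barley.

Barley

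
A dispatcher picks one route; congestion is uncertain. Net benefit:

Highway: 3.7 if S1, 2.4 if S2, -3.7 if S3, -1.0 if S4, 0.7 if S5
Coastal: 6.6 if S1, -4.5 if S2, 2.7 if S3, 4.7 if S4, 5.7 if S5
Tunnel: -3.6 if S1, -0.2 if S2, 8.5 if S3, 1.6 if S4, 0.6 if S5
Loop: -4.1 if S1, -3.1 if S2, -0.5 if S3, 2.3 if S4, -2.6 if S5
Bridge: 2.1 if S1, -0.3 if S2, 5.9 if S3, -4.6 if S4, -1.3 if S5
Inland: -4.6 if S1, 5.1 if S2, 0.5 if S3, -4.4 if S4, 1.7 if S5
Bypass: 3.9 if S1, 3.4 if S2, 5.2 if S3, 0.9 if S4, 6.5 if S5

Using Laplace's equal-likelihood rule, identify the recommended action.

Row averages: Highway=0.42, Coastal=3.04, Tunnel=1.38, Loop=-1.6, Bridge=0.36, Inland=-0.34, Bypass=3.98
Highest average = 3.98 → Bypass.

Bypass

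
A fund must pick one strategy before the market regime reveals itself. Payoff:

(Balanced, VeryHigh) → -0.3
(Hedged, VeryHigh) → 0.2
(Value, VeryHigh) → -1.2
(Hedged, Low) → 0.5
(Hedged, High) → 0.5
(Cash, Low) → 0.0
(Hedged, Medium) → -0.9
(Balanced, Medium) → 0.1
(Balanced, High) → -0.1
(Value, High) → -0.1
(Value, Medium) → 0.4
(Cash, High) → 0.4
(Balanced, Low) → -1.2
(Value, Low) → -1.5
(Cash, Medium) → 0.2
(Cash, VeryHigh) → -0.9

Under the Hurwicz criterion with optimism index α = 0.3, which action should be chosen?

Balanced: 0.3·0.1 + 0.7·(-1.2) = -0.81
Hedged: 0.3·0.5 + 0.7·(-0.9) = -0.48
Cash: 0.3·0.4 + 0.7·(-0.9) = -0.51
Value: 0.3·0.4 + 0.7·(-1.5) = -0.93
Highest Hurwicz score = -0.48 → Hedged.

Hedged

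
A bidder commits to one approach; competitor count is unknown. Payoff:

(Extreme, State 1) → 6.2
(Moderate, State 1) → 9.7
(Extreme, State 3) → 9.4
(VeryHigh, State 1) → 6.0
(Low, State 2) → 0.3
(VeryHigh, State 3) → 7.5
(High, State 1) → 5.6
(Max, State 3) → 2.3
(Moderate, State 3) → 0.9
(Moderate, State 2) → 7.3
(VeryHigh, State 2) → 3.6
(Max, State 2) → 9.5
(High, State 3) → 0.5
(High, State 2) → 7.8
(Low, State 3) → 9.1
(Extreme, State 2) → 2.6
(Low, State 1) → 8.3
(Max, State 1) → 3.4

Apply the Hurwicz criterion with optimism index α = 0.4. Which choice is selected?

Extreme

Low: 0.4·9.1 + 0.6·0.3 = 3.82
Moderate: 0.4·9.7 + 0.6·0.9 = 4.42
High: 0.4·7.8 + 0.6·0.5 = 3.42
VeryHigh: 0.4·7.5 + 0.6·3.6 = 5.16
Extreme: 0.4·9.4 + 0.6·2.6 = 5.32
Max: 0.4·9.5 + 0.6·2.3 = 5.18
Highest Hurwicz score = 5.32 → Extreme.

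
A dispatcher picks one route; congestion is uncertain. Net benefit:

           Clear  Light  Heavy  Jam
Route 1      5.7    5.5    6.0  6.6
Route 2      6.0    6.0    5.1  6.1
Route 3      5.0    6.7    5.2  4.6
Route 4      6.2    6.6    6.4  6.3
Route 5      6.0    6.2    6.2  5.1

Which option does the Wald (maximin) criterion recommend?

Route 4

Row minima: Route 1=5.5, Route 2=5.1, Route 3=4.6, Route 4=6.2, Route 5=5.1
Best worst-case = 6.2 → Route 4.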